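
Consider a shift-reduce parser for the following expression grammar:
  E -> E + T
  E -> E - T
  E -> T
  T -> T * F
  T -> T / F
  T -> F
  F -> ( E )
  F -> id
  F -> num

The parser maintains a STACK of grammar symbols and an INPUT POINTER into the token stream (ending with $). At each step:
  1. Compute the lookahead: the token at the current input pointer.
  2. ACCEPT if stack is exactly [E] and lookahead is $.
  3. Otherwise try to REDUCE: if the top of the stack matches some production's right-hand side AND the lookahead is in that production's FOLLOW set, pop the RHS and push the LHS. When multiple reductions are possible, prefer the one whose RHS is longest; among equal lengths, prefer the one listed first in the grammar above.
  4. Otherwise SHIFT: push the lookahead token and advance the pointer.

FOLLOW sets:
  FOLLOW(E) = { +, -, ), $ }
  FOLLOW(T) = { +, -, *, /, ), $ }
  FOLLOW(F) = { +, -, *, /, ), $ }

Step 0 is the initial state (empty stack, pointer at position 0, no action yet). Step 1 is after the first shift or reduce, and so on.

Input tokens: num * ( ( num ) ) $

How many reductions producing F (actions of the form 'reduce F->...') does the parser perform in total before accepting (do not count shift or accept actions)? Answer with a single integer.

Answer: 4

Derivation:
Step 1: shift num. Stack=[num] ptr=1 lookahead=* remaining=[* ( ( num ) ) $]
Step 2: reduce F->num. Stack=[F] ptr=1 lookahead=* remaining=[* ( ( num ) ) $]
Step 3: reduce T->F. Stack=[T] ptr=1 lookahead=* remaining=[* ( ( num ) ) $]
Step 4: shift *. Stack=[T *] ptr=2 lookahead=( remaining=[( ( num ) ) $]
Step 5: shift (. Stack=[T * (] ptr=3 lookahead=( remaining=[( num ) ) $]
Step 6: shift (. Stack=[T * ( (] ptr=4 lookahead=num remaining=[num ) ) $]
Step 7: shift num. Stack=[T * ( ( num] ptr=5 lookahead=) remaining=[) ) $]
Step 8: reduce F->num. Stack=[T * ( ( F] ptr=5 lookahead=) remaining=[) ) $]
Step 9: reduce T->F. Stack=[T * ( ( T] ptr=5 lookahead=) remaining=[) ) $]
Step 10: reduce E->T. Stack=[T * ( ( E] ptr=5 lookahead=) remaining=[) ) $]
Step 11: shift ). Stack=[T * ( ( E )] ptr=6 lookahead=) remaining=[) $]
Step 12: reduce F->( E ). Stack=[T * ( F] ptr=6 lookahead=) remaining=[) $]
Step 13: reduce T->F. Stack=[T * ( T] ptr=6 lookahead=) remaining=[) $]
Step 14: reduce E->T. Stack=[T * ( E] ptr=6 lookahead=) remaining=[) $]
Step 15: shift ). Stack=[T * ( E )] ptr=7 lookahead=$ remaining=[$]
Step 16: reduce F->( E ). Stack=[T * F] ptr=7 lookahead=$ remaining=[$]
Step 17: reduce T->T * F. Stack=[T] ptr=7 lookahead=$ remaining=[$]
Step 18: reduce E->T. Stack=[E] ptr=7 lookahead=$ remaining=[$]
Step 19: accept. Stack=[E] ptr=7 lookahead=$ remaining=[$]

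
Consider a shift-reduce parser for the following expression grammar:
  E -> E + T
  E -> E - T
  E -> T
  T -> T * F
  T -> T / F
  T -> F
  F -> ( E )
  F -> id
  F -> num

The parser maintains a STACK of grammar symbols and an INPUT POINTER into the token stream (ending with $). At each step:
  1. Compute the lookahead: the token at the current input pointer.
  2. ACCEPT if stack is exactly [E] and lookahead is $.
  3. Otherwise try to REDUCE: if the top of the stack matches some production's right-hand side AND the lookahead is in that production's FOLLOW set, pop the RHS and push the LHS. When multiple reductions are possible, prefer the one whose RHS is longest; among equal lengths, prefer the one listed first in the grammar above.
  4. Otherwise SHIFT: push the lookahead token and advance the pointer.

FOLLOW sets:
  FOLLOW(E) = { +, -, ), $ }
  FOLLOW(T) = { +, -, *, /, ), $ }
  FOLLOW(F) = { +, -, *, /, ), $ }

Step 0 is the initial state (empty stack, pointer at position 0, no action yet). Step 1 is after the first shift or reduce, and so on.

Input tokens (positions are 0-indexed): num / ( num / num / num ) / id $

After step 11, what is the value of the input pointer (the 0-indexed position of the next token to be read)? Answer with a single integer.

Step 1: shift num. Stack=[num] ptr=1 lookahead=/ remaining=[/ ( num / num / num ) / id $]
Step 2: reduce F->num. Stack=[F] ptr=1 lookahead=/ remaining=[/ ( num / num / num ) / id $]
Step 3: reduce T->F. Stack=[T] ptr=1 lookahead=/ remaining=[/ ( num / num / num ) / id $]
Step 4: shift /. Stack=[T /] ptr=2 lookahead=( remaining=[( num / num / num ) / id $]
Step 5: shift (. Stack=[T / (] ptr=3 lookahead=num remaining=[num / num / num ) / id $]
Step 6: shift num. Stack=[T / ( num] ptr=4 lookahead=/ remaining=[/ num / num ) / id $]
Step 7: reduce F->num. Stack=[T / ( F] ptr=4 lookahead=/ remaining=[/ num / num ) / id $]
Step 8: reduce T->F. Stack=[T / ( T] ptr=4 lookahead=/ remaining=[/ num / num ) / id $]
Step 9: shift /. Stack=[T / ( T /] ptr=5 lookahead=num remaining=[num / num ) / id $]
Step 10: shift num. Stack=[T / ( T / num] ptr=6 lookahead=/ remaining=[/ num ) / id $]
Step 11: reduce F->num. Stack=[T / ( T / F] ptr=6 lookahead=/ remaining=[/ num ) / id $]

Answer: 6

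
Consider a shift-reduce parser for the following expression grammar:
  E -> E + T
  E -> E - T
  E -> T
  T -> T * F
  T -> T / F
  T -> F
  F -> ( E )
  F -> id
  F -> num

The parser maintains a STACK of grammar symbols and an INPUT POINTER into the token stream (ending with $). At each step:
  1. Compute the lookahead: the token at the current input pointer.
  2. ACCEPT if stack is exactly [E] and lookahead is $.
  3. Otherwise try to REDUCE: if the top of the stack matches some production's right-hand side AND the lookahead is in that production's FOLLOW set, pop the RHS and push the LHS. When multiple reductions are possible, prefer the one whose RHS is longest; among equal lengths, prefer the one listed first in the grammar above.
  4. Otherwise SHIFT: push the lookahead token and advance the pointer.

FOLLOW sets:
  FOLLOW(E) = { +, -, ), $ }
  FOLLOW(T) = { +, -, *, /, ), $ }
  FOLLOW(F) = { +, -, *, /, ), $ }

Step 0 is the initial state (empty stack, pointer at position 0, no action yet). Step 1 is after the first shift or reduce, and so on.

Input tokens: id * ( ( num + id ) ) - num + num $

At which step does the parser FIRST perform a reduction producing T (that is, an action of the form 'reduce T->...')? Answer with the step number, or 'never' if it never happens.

Step 1: shift id. Stack=[id] ptr=1 lookahead=* remaining=[* ( ( num + id ) ) - num + num $]
Step 2: reduce F->id. Stack=[F] ptr=1 lookahead=* remaining=[* ( ( num + id ) ) - num + num $]
Step 3: reduce T->F. Stack=[T] ptr=1 lookahead=* remaining=[* ( ( num + id ) ) - num + num $]

Answer: 3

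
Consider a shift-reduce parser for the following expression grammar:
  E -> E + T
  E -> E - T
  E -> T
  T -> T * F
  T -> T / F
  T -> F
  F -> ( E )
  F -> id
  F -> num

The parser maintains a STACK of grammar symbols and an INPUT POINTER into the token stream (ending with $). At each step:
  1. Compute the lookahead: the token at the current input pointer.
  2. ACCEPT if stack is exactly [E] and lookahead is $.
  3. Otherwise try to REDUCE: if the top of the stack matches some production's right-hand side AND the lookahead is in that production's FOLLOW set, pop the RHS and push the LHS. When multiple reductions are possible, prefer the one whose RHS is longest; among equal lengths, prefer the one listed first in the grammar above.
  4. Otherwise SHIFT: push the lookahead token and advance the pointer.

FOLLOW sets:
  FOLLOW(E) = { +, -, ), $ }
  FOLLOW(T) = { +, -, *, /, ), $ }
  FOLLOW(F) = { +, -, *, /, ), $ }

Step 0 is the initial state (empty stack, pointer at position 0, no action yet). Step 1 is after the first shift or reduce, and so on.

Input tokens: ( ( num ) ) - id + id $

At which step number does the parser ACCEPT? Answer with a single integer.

Answer: 25

Derivation:
Step 1: shift (. Stack=[(] ptr=1 lookahead=( remaining=[( num ) ) - id + id $]
Step 2: shift (. Stack=[( (] ptr=2 lookahead=num remaining=[num ) ) - id + id $]
Step 3: shift num. Stack=[( ( num] ptr=3 lookahead=) remaining=[) ) - id + id $]
Step 4: reduce F->num. Stack=[( ( F] ptr=3 lookahead=) remaining=[) ) - id + id $]
Step 5: reduce T->F. Stack=[( ( T] ptr=3 lookahead=) remaining=[) ) - id + id $]
Step 6: reduce E->T. Stack=[( ( E] ptr=3 lookahead=) remaining=[) ) - id + id $]
Step 7: shift ). Stack=[( ( E )] ptr=4 lookahead=) remaining=[) - id + id $]
Step 8: reduce F->( E ). Stack=[( F] ptr=4 lookahead=) remaining=[) - id + id $]
Step 9: reduce T->F. Stack=[( T] ptr=4 lookahead=) remaining=[) - id + id $]
Step 10: reduce E->T. Stack=[( E] ptr=4 lookahead=) remaining=[) - id + id $]
Step 11: shift ). Stack=[( E )] ptr=5 lookahead=- remaining=[- id + id $]
Step 12: reduce F->( E ). Stack=[F] ptr=5 lookahead=- remaining=[- id + id $]
Step 13: reduce T->F. Stack=[T] ptr=5 lookahead=- remaining=[- id + id $]
Step 14: reduce E->T. Stack=[E] ptr=5 lookahead=- remaining=[- id + id $]
Step 15: shift -. Stack=[E -] ptr=6 lookahead=id remaining=[id + id $]
Step 16: shift id. Stack=[E - id] ptr=7 lookahead=+ remaining=[+ id $]
Step 17: reduce F->id. Stack=[E - F] ptr=7 lookahead=+ remaining=[+ id $]
Step 18: reduce T->F. Stack=[E - T] ptr=7 lookahead=+ remaining=[+ id $]
Step 19: reduce E->E - T. Stack=[E] ptr=7 lookahead=+ remaining=[+ id $]
Step 20: shift +. Stack=[E +] ptr=8 lookahead=id remaining=[id $]
Step 21: shift id. Stack=[E + id] ptr=9 lookahead=$ remaining=[$]
Step 22: reduce F->id. Stack=[E + F] ptr=9 lookahead=$ remaining=[$]
Step 23: reduce T->F. Stack=[E + T] ptr=9 lookahead=$ remaining=[$]
Step 24: reduce E->E + T. Stack=[E] ptr=9 lookahead=$ remaining=[$]
Step 25: accept. Stack=[E] ptr=9 lookahead=$ remaining=[$]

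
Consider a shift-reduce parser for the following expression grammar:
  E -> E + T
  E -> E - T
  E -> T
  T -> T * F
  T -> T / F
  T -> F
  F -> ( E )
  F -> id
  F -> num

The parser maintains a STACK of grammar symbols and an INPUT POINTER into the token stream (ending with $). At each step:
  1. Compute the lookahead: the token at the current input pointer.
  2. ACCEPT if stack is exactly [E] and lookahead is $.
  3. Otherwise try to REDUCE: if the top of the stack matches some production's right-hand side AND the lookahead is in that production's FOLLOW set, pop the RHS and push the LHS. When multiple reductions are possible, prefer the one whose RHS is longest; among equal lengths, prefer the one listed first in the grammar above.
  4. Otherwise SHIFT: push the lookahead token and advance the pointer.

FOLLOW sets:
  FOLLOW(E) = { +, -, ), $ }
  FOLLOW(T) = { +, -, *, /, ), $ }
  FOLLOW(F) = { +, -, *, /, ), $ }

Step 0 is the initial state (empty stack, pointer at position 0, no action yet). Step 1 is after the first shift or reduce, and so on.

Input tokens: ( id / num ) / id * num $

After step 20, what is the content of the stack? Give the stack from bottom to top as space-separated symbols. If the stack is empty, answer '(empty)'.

Answer: T

Derivation:
Step 1: shift (. Stack=[(] ptr=1 lookahead=id remaining=[id / num ) / id * num $]
Step 2: shift id. Stack=[( id] ptr=2 lookahead=/ remaining=[/ num ) / id * num $]
Step 3: reduce F->id. Stack=[( F] ptr=2 lookahead=/ remaining=[/ num ) / id * num $]
Step 4: reduce T->F. Stack=[( T] ptr=2 lookahead=/ remaining=[/ num ) / id * num $]
Step 5: shift /. Stack=[( T /] ptr=3 lookahead=num remaining=[num ) / id * num $]
Step 6: shift num. Stack=[( T / num] ptr=4 lookahead=) remaining=[) / id * num $]
Step 7: reduce F->num. Stack=[( T / F] ptr=4 lookahead=) remaining=[) / id * num $]
Step 8: reduce T->T / F. Stack=[( T] ptr=4 lookahead=) remaining=[) / id * num $]
Step 9: reduce E->T. Stack=[( E] ptr=4 lookahead=) remaining=[) / id * num $]
Step 10: shift ). Stack=[( E )] ptr=5 lookahead=/ remaining=[/ id * num $]
Step 11: reduce F->( E ). Stack=[F] ptr=5 lookahead=/ remaining=[/ id * num $]
Step 12: reduce T->F. Stack=[T] ptr=5 lookahead=/ remaining=[/ id * num $]
Step 13: shift /. Stack=[T /] ptr=6 lookahead=id remaining=[id * num $]
Step 14: shift id. Stack=[T / id] ptr=7 lookahead=* remaining=[* num $]
Step 15: reduce F->id. Stack=[T / F] ptr=7 lookahead=* remaining=[* num $]
Step 16: reduce T->T / F. Stack=[T] ptr=7 lookahead=* remaining=[* num $]
Step 17: shift *. Stack=[T *] ptr=8 lookahead=num remaining=[num $]
Step 18: shift num. Stack=[T * num] ptr=9 lookahead=$ remaining=[$]
Step 19: reduce F->num. Stack=[T * F] ptr=9 lookahead=$ remaining=[$]
Step 20: reduce T->T * F. Stack=[T] ptr=9 lookahead=$ remaining=[$]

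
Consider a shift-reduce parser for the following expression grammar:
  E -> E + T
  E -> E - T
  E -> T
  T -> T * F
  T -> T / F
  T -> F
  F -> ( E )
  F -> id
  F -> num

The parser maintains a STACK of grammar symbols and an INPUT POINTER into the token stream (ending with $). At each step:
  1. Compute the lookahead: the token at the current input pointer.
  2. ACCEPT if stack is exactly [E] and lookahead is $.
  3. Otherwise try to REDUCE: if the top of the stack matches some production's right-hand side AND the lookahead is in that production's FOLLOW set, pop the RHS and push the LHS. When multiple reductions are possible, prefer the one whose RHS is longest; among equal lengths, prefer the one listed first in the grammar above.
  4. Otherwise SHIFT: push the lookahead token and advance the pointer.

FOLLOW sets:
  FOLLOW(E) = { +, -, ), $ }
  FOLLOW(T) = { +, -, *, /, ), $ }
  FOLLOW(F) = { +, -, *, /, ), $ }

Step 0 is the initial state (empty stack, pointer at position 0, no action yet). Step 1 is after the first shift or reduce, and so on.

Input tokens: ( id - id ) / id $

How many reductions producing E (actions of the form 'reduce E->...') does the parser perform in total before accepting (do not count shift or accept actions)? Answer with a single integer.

Step 1: shift (. Stack=[(] ptr=1 lookahead=id remaining=[id - id ) / id $]
Step 2: shift id. Stack=[( id] ptr=2 lookahead=- remaining=[- id ) / id $]
Step 3: reduce F->id. Stack=[( F] ptr=2 lookahead=- remaining=[- id ) / id $]
Step 4: reduce T->F. Stack=[( T] ptr=2 lookahead=- remaining=[- id ) / id $]
Step 5: reduce E->T. Stack=[( E] ptr=2 lookahead=- remaining=[- id ) / id $]
Step 6: shift -. Stack=[( E -] ptr=3 lookahead=id remaining=[id ) / id $]
Step 7: shift id. Stack=[( E - id] ptr=4 lookahead=) remaining=[) / id $]
Step 8: reduce F->id. Stack=[( E - F] ptr=4 lookahead=) remaining=[) / id $]
Step 9: reduce T->F. Stack=[( E - T] ptr=4 lookahead=) remaining=[) / id $]
Step 10: reduce E->E - T. Stack=[( E] ptr=4 lookahead=) remaining=[) / id $]
Step 11: shift ). Stack=[( E )] ptr=5 lookahead=/ remaining=[/ id $]
Step 12: reduce F->( E ). Stack=[F] ptr=5 lookahead=/ remaining=[/ id $]
Step 13: reduce T->F. Stack=[T] ptr=5 lookahead=/ remaining=[/ id $]
Step 14: shift /. Stack=[T /] ptr=6 lookahead=id remaining=[id $]
Step 15: shift id. Stack=[T / id] ptr=7 lookahead=$ remaining=[$]
Step 16: reduce F->id. Stack=[T / F] ptr=7 lookahead=$ remaining=[$]
Step 17: reduce T->T / F. Stack=[T] ptr=7 lookahead=$ remaining=[$]
Step 18: reduce E->T. Stack=[E] ptr=7 lookahead=$ remaining=[$]
Step 19: accept. Stack=[E] ptr=7 lookahead=$ remaining=[$]

Answer: 3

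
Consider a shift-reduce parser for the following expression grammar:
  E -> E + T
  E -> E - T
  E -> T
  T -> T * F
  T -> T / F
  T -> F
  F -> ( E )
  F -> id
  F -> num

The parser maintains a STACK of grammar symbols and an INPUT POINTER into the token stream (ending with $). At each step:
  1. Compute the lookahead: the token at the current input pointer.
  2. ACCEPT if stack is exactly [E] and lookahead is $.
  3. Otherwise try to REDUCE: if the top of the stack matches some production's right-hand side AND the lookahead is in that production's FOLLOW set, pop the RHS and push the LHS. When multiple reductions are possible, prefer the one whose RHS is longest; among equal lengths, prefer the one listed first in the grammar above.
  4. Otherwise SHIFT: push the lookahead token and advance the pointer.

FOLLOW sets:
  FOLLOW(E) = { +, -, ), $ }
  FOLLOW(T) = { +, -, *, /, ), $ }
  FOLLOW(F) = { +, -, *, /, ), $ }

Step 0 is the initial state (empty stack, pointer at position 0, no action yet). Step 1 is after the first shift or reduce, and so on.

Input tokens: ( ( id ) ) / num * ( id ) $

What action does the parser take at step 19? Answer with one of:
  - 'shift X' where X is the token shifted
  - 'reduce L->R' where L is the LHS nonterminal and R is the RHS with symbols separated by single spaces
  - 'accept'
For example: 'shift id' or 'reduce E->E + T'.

Step 1: shift (. Stack=[(] ptr=1 lookahead=( remaining=[( id ) ) / num * ( id ) $]
Step 2: shift (. Stack=[( (] ptr=2 lookahead=id remaining=[id ) ) / num * ( id ) $]
Step 3: shift id. Stack=[( ( id] ptr=3 lookahead=) remaining=[) ) / num * ( id ) $]
Step 4: reduce F->id. Stack=[( ( F] ptr=3 lookahead=) remaining=[) ) / num * ( id ) $]
Step 5: reduce T->F. Stack=[( ( T] ptr=3 lookahead=) remaining=[) ) / num * ( id ) $]
Step 6: reduce E->T. Stack=[( ( E] ptr=3 lookahead=) remaining=[) ) / num * ( id ) $]
Step 7: shift ). Stack=[( ( E )] ptr=4 lookahead=) remaining=[) / num * ( id ) $]
Step 8: reduce F->( E ). Stack=[( F] ptr=4 lookahead=) remaining=[) / num * ( id ) $]
Step 9: reduce T->F. Stack=[( T] ptr=4 lookahead=) remaining=[) / num * ( id ) $]
Step 10: reduce E->T. Stack=[( E] ptr=4 lookahead=) remaining=[) / num * ( id ) $]
Step 11: shift ). Stack=[( E )] ptr=5 lookahead=/ remaining=[/ num * ( id ) $]
Step 12: reduce F->( E ). Stack=[F] ptr=5 lookahead=/ remaining=[/ num * ( id ) $]
Step 13: reduce T->F. Stack=[T] ptr=5 lookahead=/ remaining=[/ num * ( id ) $]
Step 14: shift /. Stack=[T /] ptr=6 lookahead=num remaining=[num * ( id ) $]
Step 15: shift num. Stack=[T / num] ptr=7 lookahead=* remaining=[* ( id ) $]
Step 16: reduce F->num. Stack=[T / F] ptr=7 lookahead=* remaining=[* ( id ) $]
Step 17: reduce T->T / F. Stack=[T] ptr=7 lookahead=* remaining=[* ( id ) $]
Step 18: shift *. Stack=[T *] ptr=8 lookahead=( remaining=[( id ) $]
Step 19: shift (. Stack=[T * (] ptr=9 lookahead=id remaining=[id ) $]

Answer: shift (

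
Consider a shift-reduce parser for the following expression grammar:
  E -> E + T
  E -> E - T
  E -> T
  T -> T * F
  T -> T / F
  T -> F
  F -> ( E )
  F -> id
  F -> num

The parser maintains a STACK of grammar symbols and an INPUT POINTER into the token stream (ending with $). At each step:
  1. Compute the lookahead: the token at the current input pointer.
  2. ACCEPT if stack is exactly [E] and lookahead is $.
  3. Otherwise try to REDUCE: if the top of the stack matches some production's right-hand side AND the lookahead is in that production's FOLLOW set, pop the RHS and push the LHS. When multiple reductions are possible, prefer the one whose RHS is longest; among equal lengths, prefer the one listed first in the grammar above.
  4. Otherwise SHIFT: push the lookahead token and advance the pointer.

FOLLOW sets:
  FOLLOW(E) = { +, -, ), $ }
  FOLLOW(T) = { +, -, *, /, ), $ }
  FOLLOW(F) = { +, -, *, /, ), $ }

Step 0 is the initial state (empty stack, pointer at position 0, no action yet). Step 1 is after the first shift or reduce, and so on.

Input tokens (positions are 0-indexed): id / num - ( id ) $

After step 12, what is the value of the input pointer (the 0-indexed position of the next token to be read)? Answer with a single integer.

Step 1: shift id. Stack=[id] ptr=1 lookahead=/ remaining=[/ num - ( id ) $]
Step 2: reduce F->id. Stack=[F] ptr=1 lookahead=/ remaining=[/ num - ( id ) $]
Step 3: reduce T->F. Stack=[T] ptr=1 lookahead=/ remaining=[/ num - ( id ) $]
Step 4: shift /. Stack=[T /] ptr=2 lookahead=num remaining=[num - ( id ) $]
Step 5: shift num. Stack=[T / num] ptr=3 lookahead=- remaining=[- ( id ) $]
Step 6: reduce F->num. Stack=[T / F] ptr=3 lookahead=- remaining=[- ( id ) $]
Step 7: reduce T->T / F. Stack=[T] ptr=3 lookahead=- remaining=[- ( id ) $]
Step 8: reduce E->T. Stack=[E] ptr=3 lookahead=- remaining=[- ( id ) $]
Step 9: shift -. Stack=[E -] ptr=4 lookahead=( remaining=[( id ) $]
Step 10: shift (. Stack=[E - (] ptr=5 lookahead=id remaining=[id ) $]
Step 11: shift id. Stack=[E - ( id] ptr=6 lookahead=) remaining=[) $]
Step 12: reduce F->id. Stack=[E - ( F] ptr=6 lookahead=) remaining=[) $]

Answer: 6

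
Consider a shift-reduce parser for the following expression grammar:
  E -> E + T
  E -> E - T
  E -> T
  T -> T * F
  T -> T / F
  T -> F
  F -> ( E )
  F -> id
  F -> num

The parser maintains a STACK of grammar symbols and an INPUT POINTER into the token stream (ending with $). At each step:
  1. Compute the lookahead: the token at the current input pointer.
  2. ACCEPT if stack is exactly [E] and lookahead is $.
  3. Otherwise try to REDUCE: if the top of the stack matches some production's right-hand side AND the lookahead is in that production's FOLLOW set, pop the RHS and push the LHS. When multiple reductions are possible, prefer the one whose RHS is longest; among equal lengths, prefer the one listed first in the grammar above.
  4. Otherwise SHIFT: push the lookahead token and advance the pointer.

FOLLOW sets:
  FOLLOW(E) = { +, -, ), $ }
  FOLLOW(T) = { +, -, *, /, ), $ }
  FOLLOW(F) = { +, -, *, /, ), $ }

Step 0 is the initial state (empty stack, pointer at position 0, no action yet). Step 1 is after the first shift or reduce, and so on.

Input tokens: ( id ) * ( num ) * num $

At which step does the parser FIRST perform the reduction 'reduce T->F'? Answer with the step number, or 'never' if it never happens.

Answer: 4

Derivation:
Step 1: shift (. Stack=[(] ptr=1 lookahead=id remaining=[id ) * ( num ) * num $]
Step 2: shift id. Stack=[( id] ptr=2 lookahead=) remaining=[) * ( num ) * num $]
Step 3: reduce F->id. Stack=[( F] ptr=2 lookahead=) remaining=[) * ( num ) * num $]
Step 4: reduce T->F. Stack=[( T] ptr=2 lookahead=) remaining=[) * ( num ) * num $]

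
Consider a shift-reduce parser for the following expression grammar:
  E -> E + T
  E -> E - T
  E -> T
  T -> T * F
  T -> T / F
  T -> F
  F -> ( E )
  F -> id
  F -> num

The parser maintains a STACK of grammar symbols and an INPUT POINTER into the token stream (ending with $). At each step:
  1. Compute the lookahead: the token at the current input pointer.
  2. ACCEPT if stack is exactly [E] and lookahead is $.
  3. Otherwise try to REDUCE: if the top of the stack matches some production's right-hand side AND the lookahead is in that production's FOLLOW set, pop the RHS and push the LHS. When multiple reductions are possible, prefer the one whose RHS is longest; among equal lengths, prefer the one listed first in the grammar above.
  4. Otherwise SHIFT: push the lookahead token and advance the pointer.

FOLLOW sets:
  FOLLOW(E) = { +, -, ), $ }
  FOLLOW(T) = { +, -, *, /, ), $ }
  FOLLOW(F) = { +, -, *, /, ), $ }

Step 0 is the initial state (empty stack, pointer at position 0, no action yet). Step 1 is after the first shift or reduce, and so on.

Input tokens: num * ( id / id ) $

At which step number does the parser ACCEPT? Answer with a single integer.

Step 1: shift num. Stack=[num] ptr=1 lookahead=* remaining=[* ( id / id ) $]
Step 2: reduce F->num. Stack=[F] ptr=1 lookahead=* remaining=[* ( id / id ) $]
Step 3: reduce T->F. Stack=[T] ptr=1 lookahead=* remaining=[* ( id / id ) $]
Step 4: shift *. Stack=[T *] ptr=2 lookahead=( remaining=[( id / id ) $]
Step 5: shift (. Stack=[T * (] ptr=3 lookahead=id remaining=[id / id ) $]
Step 6: shift id. Stack=[T * ( id] ptr=4 lookahead=/ remaining=[/ id ) $]
Step 7: reduce F->id. Stack=[T * ( F] ptr=4 lookahead=/ remaining=[/ id ) $]
Step 8: reduce T->F. Stack=[T * ( T] ptr=4 lookahead=/ remaining=[/ id ) $]
Step 9: shift /. Stack=[T * ( T /] ptr=5 lookahead=id remaining=[id ) $]
Step 10: shift id. Stack=[T * ( T / id] ptr=6 lookahead=) remaining=[) $]
Step 11: reduce F->id. Stack=[T * ( T / F] ptr=6 lookahead=) remaining=[) $]
Step 12: reduce T->T / F. Stack=[T * ( T] ptr=6 lookahead=) remaining=[) $]
Step 13: reduce E->T. Stack=[T * ( E] ptr=6 lookahead=) remaining=[) $]
Step 14: shift ). Stack=[T * ( E )] ptr=7 lookahead=$ remaining=[$]
Step 15: reduce F->( E ). Stack=[T * F] ptr=7 lookahead=$ remaining=[$]
Step 16: reduce T->T * F. Stack=[T] ptr=7 lookahead=$ remaining=[$]
Step 17: reduce E->T. Stack=[E] ptr=7 lookahead=$ remaining=[$]
Step 18: accept. Stack=[E] ptr=7 lookahead=$ remaining=[$]

Answer: 18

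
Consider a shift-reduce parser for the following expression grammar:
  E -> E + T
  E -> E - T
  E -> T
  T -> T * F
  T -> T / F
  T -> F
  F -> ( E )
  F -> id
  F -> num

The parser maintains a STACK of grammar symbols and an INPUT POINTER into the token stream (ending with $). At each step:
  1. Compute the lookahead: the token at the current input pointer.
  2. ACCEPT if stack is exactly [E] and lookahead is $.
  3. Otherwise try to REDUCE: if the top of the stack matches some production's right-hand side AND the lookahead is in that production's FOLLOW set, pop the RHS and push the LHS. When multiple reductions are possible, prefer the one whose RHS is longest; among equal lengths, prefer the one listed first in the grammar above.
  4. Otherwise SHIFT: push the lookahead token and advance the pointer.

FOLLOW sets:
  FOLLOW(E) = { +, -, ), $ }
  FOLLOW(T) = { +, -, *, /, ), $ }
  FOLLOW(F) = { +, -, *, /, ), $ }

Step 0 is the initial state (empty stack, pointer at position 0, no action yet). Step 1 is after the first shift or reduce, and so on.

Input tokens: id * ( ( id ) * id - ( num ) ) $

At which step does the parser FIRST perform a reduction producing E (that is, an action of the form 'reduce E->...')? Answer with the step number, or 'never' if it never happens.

Step 1: shift id. Stack=[id] ptr=1 lookahead=* remaining=[* ( ( id ) * id - ( num ) ) $]
Step 2: reduce F->id. Stack=[F] ptr=1 lookahead=* remaining=[* ( ( id ) * id - ( num ) ) $]
Step 3: reduce T->F. Stack=[T] ptr=1 lookahead=* remaining=[* ( ( id ) * id - ( num ) ) $]
Step 4: shift *. Stack=[T *] ptr=2 lookahead=( remaining=[( ( id ) * id - ( num ) ) $]
Step 5: shift (. Stack=[T * (] ptr=3 lookahead=( remaining=[( id ) * id - ( num ) ) $]
Step 6: shift (. Stack=[T * ( (] ptr=4 lookahead=id remaining=[id ) * id - ( num ) ) $]
Step 7: shift id. Stack=[T * ( ( id] ptr=5 lookahead=) remaining=[) * id - ( num ) ) $]
Step 8: reduce F->id. Stack=[T * ( ( F] ptr=5 lookahead=) remaining=[) * id - ( num ) ) $]
Step 9: reduce T->F. Stack=[T * ( ( T] ptr=5 lookahead=) remaining=[) * id - ( num ) ) $]
Step 10: reduce E->T. Stack=[T * ( ( E] ptr=5 lookahead=) remaining=[) * id - ( num ) ) $]

Answer: 10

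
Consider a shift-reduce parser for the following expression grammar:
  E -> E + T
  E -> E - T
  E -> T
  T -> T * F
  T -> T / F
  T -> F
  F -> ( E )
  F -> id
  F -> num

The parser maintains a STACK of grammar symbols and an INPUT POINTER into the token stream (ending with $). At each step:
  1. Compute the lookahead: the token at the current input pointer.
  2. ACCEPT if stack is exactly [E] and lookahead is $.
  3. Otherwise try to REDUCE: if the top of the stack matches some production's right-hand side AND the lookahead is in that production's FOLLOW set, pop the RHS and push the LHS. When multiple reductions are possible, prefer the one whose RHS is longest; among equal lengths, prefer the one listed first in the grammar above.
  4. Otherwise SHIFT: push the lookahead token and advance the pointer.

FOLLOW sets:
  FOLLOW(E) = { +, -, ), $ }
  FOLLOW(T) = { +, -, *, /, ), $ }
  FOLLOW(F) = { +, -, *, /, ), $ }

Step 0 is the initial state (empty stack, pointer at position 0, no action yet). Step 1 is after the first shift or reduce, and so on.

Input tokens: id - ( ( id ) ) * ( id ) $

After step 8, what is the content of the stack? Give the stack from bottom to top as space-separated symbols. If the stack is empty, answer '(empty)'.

Answer: E - ( ( id

Derivation:
Step 1: shift id. Stack=[id] ptr=1 lookahead=- remaining=[- ( ( id ) ) * ( id ) $]
Step 2: reduce F->id. Stack=[F] ptr=1 lookahead=- remaining=[- ( ( id ) ) * ( id ) $]
Step 3: reduce T->F. Stack=[T] ptr=1 lookahead=- remaining=[- ( ( id ) ) * ( id ) $]
Step 4: reduce E->T. Stack=[E] ptr=1 lookahead=- remaining=[- ( ( id ) ) * ( id ) $]
Step 5: shift -. Stack=[E -] ptr=2 lookahead=( remaining=[( ( id ) ) * ( id ) $]
Step 6: shift (. Stack=[E - (] ptr=3 lookahead=( remaining=[( id ) ) * ( id ) $]
Step 7: shift (. Stack=[E - ( (] ptr=4 lookahead=id remaining=[id ) ) * ( id ) $]
Step 8: shift id. Stack=[E - ( ( id] ptr=5 lookahead=) remaining=[) ) * ( id ) $]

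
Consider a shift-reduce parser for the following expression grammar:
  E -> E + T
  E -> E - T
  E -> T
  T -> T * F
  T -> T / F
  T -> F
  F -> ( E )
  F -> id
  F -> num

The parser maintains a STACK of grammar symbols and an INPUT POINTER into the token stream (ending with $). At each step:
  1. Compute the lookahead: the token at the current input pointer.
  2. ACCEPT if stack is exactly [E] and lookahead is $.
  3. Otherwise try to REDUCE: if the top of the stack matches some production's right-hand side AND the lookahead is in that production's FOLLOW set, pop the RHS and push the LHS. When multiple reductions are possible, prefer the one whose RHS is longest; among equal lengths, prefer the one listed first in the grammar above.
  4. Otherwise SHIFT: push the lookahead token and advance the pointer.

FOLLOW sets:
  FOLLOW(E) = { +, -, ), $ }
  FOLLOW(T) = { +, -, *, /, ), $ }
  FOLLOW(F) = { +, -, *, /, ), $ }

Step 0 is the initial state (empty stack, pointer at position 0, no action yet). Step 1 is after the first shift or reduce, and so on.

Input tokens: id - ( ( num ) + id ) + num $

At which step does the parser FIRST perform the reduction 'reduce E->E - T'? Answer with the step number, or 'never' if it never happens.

Answer: 24

Derivation:
Step 1: shift id. Stack=[id] ptr=1 lookahead=- remaining=[- ( ( num ) + id ) + num $]
Step 2: reduce F->id. Stack=[F] ptr=1 lookahead=- remaining=[- ( ( num ) + id ) + num $]
Step 3: reduce T->F. Stack=[T] ptr=1 lookahead=- remaining=[- ( ( num ) + id ) + num $]
Step 4: reduce E->T. Stack=[E] ptr=1 lookahead=- remaining=[- ( ( num ) + id ) + num $]
Step 5: shift -. Stack=[E -] ptr=2 lookahead=( remaining=[( ( num ) + id ) + num $]
Step 6: shift (. Stack=[E - (] ptr=3 lookahead=( remaining=[( num ) + id ) + num $]
Step 7: shift (. Stack=[E - ( (] ptr=4 lookahead=num remaining=[num ) + id ) + num $]
Step 8: shift num. Stack=[E - ( ( num] ptr=5 lookahead=) remaining=[) + id ) + num $]
Step 9: reduce F->num. Stack=[E - ( ( F] ptr=5 lookahead=) remaining=[) + id ) + num $]
Step 10: reduce T->F. Stack=[E - ( ( T] ptr=5 lookahead=) remaining=[) + id ) + num $]
Step 11: reduce E->T. Stack=[E - ( ( E] ptr=5 lookahead=) remaining=[) + id ) + num $]
Step 12: shift ). Stack=[E - ( ( E )] ptr=6 lookahead=+ remaining=[+ id ) + num $]
Step 13: reduce F->( E ). Stack=[E - ( F] ptr=6 lookahead=+ remaining=[+ id ) + num $]
Step 14: reduce T->F. Stack=[E - ( T] ptr=6 lookahead=+ remaining=[+ id ) + num $]
Step 15: reduce E->T. Stack=[E - ( E] ptr=6 lookahead=+ remaining=[+ id ) + num $]
Step 16: shift +. Stack=[E - ( E +] ptr=7 lookahead=id remaining=[id ) + num $]
Step 17: shift id. Stack=[E - ( E + id] ptr=8 lookahead=) remaining=[) + num $]
Step 18: reduce F->id. Stack=[E - ( E + F] ptr=8 lookahead=) remaining=[) + num $]
Step 19: reduce T->F. Stack=[E - ( E + T] ptr=8 lookahead=) remaining=[) + num $]
Step 20: reduce E->E + T. Stack=[E - ( E] ptr=8 lookahead=) remaining=[) + num $]
Step 21: shift ). Stack=[E - ( E )] ptr=9 lookahead=+ remaining=[+ num $]
Step 22: reduce F->( E ). Stack=[E - F] ptr=9 lookahead=+ remaining=[+ num $]
Step 23: reduce T->F. Stack=[E - T] ptr=9 lookahead=+ remaining=[+ num $]
Step 24: reduce E->E - T. Stack=[E] ptr=9 lookahead=+ remaining=[+ num $]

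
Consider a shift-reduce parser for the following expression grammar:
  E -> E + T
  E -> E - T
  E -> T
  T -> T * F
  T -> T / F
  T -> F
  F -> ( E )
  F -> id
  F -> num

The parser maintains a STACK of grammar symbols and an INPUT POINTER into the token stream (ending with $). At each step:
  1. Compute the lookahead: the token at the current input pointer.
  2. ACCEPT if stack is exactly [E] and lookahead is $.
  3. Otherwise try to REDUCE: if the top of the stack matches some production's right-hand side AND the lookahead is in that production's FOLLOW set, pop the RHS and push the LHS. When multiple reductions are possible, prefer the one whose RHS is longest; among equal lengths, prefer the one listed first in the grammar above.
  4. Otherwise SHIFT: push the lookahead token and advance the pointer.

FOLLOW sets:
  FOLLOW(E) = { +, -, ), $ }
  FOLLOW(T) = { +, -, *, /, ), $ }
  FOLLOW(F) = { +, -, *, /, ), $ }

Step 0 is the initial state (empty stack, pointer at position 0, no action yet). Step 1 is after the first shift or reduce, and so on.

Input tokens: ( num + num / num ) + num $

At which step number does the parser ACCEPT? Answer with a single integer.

Answer: 24

Derivation:
Step 1: shift (. Stack=[(] ptr=1 lookahead=num remaining=[num + num / num ) + num $]
Step 2: shift num. Stack=[( num] ptr=2 lookahead=+ remaining=[+ num / num ) + num $]
Step 3: reduce F->num. Stack=[( F] ptr=2 lookahead=+ remaining=[+ num / num ) + num $]
Step 4: reduce T->F. Stack=[( T] ptr=2 lookahead=+ remaining=[+ num / num ) + num $]
Step 5: reduce E->T. Stack=[( E] ptr=2 lookahead=+ remaining=[+ num / num ) + num $]
Step 6: shift +. Stack=[( E +] ptr=3 lookahead=num remaining=[num / num ) + num $]
Step 7: shift num. Stack=[( E + num] ptr=4 lookahead=/ remaining=[/ num ) + num $]
Step 8: reduce F->num. Stack=[( E + F] ptr=4 lookahead=/ remaining=[/ num ) + num $]
Step 9: reduce T->F. Stack=[( E + T] ptr=4 lookahead=/ remaining=[/ num ) + num $]
Step 10: shift /. Stack=[( E + T /] ptr=5 lookahead=num remaining=[num ) + num $]
Step 11: shift num. Stack=[( E + T / num] ptr=6 lookahead=) remaining=[) + num $]
Step 12: reduce F->num. Stack=[( E + T / F] ptr=6 lookahead=) remaining=[) + num $]
Step 13: reduce T->T / F. Stack=[( E + T] ptr=6 lookahead=) remaining=[) + num $]
Step 14: reduce E->E + T. Stack=[( E] ptr=6 lookahead=) remaining=[) + num $]
Step 15: shift ). Stack=[( E )] ptr=7 lookahead=+ remaining=[+ num $]
Step 16: reduce F->( E ). Stack=[F] ptr=7 lookahead=+ remaining=[+ num $]
Step 17: reduce T->F. Stack=[T] ptr=7 lookahead=+ remaining=[+ num $]
Step 18: reduce E->T. Stack=[E] ptr=7 lookahead=+ remaining=[+ num $]
Step 19: shift +. Stack=[E +] ptr=8 lookahead=num remaining=[num $]
Step 20: shift num. Stack=[E + num] ptr=9 lookahead=$ remaining=[$]
Step 21: reduce F->num. Stack=[E + F] ptr=9 lookahead=$ remaining=[$]
Step 22: reduce T->F. Stack=[E + T] ptr=9 lookahead=$ remaining=[$]
Step 23: reduce E->E + T. Stack=[E] ptr=9 lookahead=$ remaining=[$]
Step 24: accept. Stack=[E] ptr=9 lookahead=$ remaining=[$]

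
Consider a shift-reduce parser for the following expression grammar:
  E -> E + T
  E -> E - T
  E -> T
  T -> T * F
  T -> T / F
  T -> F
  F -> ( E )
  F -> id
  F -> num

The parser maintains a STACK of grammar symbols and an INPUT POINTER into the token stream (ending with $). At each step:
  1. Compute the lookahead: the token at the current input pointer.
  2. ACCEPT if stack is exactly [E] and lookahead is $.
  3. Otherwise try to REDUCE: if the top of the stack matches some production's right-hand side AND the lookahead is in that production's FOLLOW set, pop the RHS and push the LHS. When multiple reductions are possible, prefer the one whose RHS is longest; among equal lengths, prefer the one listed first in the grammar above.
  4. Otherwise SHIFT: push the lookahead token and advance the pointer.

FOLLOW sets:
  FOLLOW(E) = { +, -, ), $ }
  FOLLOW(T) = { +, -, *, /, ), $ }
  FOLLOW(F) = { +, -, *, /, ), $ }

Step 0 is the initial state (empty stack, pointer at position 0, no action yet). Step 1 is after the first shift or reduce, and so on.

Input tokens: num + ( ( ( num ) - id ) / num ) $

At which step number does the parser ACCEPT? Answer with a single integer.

Step 1: shift num. Stack=[num] ptr=1 lookahead=+ remaining=[+ ( ( ( num ) - id ) / num ) $]
Step 2: reduce F->num. Stack=[F] ptr=1 lookahead=+ remaining=[+ ( ( ( num ) - id ) / num ) $]
Step 3: reduce T->F. Stack=[T] ptr=1 lookahead=+ remaining=[+ ( ( ( num ) - id ) / num ) $]
Step 4: reduce E->T. Stack=[E] ptr=1 lookahead=+ remaining=[+ ( ( ( num ) - id ) / num ) $]
Step 5: shift +. Stack=[E +] ptr=2 lookahead=( remaining=[( ( ( num ) - id ) / num ) $]
Step 6: shift (. Stack=[E + (] ptr=3 lookahead=( remaining=[( ( num ) - id ) / num ) $]
Step 7: shift (. Stack=[E + ( (] ptr=4 lookahead=( remaining=[( num ) - id ) / num ) $]
Step 8: shift (. Stack=[E + ( ( (] ptr=5 lookahead=num remaining=[num ) - id ) / num ) $]
Step 9: shift num. Stack=[E + ( ( ( num] ptr=6 lookahead=) remaining=[) - id ) / num ) $]
Step 10: reduce F->num. Stack=[E + ( ( ( F] ptr=6 lookahead=) remaining=[) - id ) / num ) $]
Step 11: reduce T->F. Stack=[E + ( ( ( T] ptr=6 lookahead=) remaining=[) - id ) / num ) $]
Step 12: reduce E->T. Stack=[E + ( ( ( E] ptr=6 lookahead=) remaining=[) - id ) / num ) $]
Step 13: shift ). Stack=[E + ( ( ( E )] ptr=7 lookahead=- remaining=[- id ) / num ) $]
Step 14: reduce F->( E ). Stack=[E + ( ( F] ptr=7 lookahead=- remaining=[- id ) / num ) $]
Step 15: reduce T->F. Stack=[E + ( ( T] ptr=7 lookahead=- remaining=[- id ) / num ) $]
Step 16: reduce E->T. Stack=[E + ( ( E] ptr=7 lookahead=- remaining=[- id ) / num ) $]
Step 17: shift -. Stack=[E + ( ( E -] ptr=8 lookahead=id remaining=[id ) / num ) $]
Step 18: shift id. Stack=[E + ( ( E - id] ptr=9 lookahead=) remaining=[) / num ) $]
Step 19: reduce F->id. Stack=[E + ( ( E - F] ptr=9 lookahead=) remaining=[) / num ) $]
Step 20: reduce T->F. Stack=[E + ( ( E - T] ptr=9 lookahead=) remaining=[) / num ) $]
Step 21: reduce E->E - T. Stack=[E + ( ( E] ptr=9 lookahead=) remaining=[) / num ) $]
Step 22: shift ). Stack=[E + ( ( E )] ptr=10 lookahead=/ remaining=[/ num ) $]
Step 23: reduce F->( E ). Stack=[E + ( F] ptr=10 lookahead=/ remaining=[/ num ) $]
Step 24: reduce T->F. Stack=[E + ( T] ptr=10 lookahead=/ remaining=[/ num ) $]
Step 25: shift /. Stack=[E + ( T /] ptr=11 lookahead=num remaining=[num ) $]
Step 26: shift num. Stack=[E + ( T / num] ptr=12 lookahead=) remaining=[) $]
Step 27: reduce F->num. Stack=[E + ( T / F] ptr=12 lookahead=) remaining=[) $]
Step 28: reduce T->T / F. Stack=[E + ( T] ptr=12 lookahead=) remaining=[) $]
Step 29: reduce E->T. Stack=[E + ( E] ptr=12 lookahead=) remaining=[) $]
Step 30: shift ). Stack=[E + ( E )] ptr=13 lookahead=$ remaining=[$]
Step 31: reduce F->( E ). Stack=[E + F] ptr=13 lookahead=$ remaining=[$]
Step 32: reduce T->F. Stack=[E + T] ptr=13 lookahead=$ remaining=[$]
Step 33: reduce E->E + T. Stack=[E] ptr=13 lookahead=$ remaining=[$]
Step 34: accept. Stack=[E] ptr=13 lookahead=$ remaining=[$]

Answer: 34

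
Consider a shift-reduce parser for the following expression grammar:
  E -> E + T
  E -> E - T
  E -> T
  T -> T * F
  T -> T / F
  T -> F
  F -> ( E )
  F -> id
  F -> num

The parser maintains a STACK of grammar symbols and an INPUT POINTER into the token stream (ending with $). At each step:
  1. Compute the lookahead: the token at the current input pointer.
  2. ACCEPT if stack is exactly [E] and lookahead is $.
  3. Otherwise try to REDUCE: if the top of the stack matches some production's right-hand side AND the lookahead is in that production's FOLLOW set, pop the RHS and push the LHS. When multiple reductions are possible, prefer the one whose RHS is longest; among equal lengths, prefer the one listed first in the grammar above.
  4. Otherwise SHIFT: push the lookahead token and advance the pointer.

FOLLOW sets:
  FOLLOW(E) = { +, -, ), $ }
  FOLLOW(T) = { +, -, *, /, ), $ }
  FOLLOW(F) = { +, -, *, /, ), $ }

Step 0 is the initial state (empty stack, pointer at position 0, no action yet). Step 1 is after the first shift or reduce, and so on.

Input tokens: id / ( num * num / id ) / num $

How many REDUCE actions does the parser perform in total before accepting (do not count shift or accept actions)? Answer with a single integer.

Step 1: shift id. Stack=[id] ptr=1 lookahead=/ remaining=[/ ( num * num / id ) / num $]
Step 2: reduce F->id. Stack=[F] ptr=1 lookahead=/ remaining=[/ ( num * num / id ) / num $]
Step 3: reduce T->F. Stack=[T] ptr=1 lookahead=/ remaining=[/ ( num * num / id ) / num $]
Step 4: shift /. Stack=[T /] ptr=2 lookahead=( remaining=[( num * num / id ) / num $]
Step 5: shift (. Stack=[T / (] ptr=3 lookahead=num remaining=[num * num / id ) / num $]
Step 6: shift num. Stack=[T / ( num] ptr=4 lookahead=* remaining=[* num / id ) / num $]
Step 7: reduce F->num. Stack=[T / ( F] ptr=4 lookahead=* remaining=[* num / id ) / num $]
Step 8: reduce T->F. Stack=[T / ( T] ptr=4 lookahead=* remaining=[* num / id ) / num $]
Step 9: shift *. Stack=[T / ( T *] ptr=5 lookahead=num remaining=[num / id ) / num $]
Step 10: shift num. Stack=[T / ( T * num] ptr=6 lookahead=/ remaining=[/ id ) / num $]
Step 11: reduce F->num. Stack=[T / ( T * F] ptr=6 lookahead=/ remaining=[/ id ) / num $]
Step 12: reduce T->T * F. Stack=[T / ( T] ptr=6 lookahead=/ remaining=[/ id ) / num $]
Step 13: shift /. Stack=[T / ( T /] ptr=7 lookahead=id remaining=[id ) / num $]
Step 14: shift id. Stack=[T / ( T / id] ptr=8 lookahead=) remaining=[) / num $]
Step 15: reduce F->id. Stack=[T / ( T / F] ptr=8 lookahead=) remaining=[) / num $]
Step 16: reduce T->T / F. Stack=[T / ( T] ptr=8 lookahead=) remaining=[) / num $]
Step 17: reduce E->T. Stack=[T / ( E] ptr=8 lookahead=) remaining=[) / num $]
Step 18: shift ). Stack=[T / ( E )] ptr=9 lookahead=/ remaining=[/ num $]
Step 19: reduce F->( E ). Stack=[T / F] ptr=9 lookahead=/ remaining=[/ num $]
Step 20: reduce T->T / F. Stack=[T] ptr=9 lookahead=/ remaining=[/ num $]
Step 21: shift /. Stack=[T /] ptr=10 lookahead=num remaining=[num $]
Step 22: shift num. Stack=[T / num] ptr=11 lookahead=$ remaining=[$]
Step 23: reduce F->num. Stack=[T / F] ptr=11 lookahead=$ remaining=[$]
Step 24: reduce T->T / F. Stack=[T] ptr=11 lookahead=$ remaining=[$]
Step 25: reduce E->T. Stack=[E] ptr=11 lookahead=$ remaining=[$]
Step 26: accept. Stack=[E] ptr=11 lookahead=$ remaining=[$]

Answer: 14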